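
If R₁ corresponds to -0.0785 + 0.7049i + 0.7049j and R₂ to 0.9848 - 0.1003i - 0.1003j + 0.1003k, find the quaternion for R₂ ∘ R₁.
0.0641 + 0.6314i + 0.7728j - 0.0079k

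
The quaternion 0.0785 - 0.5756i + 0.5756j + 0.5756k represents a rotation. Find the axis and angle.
axis = (-√3/3, √3/3, √3/3), θ = 171°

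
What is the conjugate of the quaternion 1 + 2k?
1 - 2k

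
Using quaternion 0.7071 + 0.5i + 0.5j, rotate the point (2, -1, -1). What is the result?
(-0.207, 1.207, -2.121)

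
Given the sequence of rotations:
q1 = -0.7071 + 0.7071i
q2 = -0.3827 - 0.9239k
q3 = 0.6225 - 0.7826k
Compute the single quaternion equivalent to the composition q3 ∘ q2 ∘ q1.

q2 · q1 = 0.2706 - 0.2706i - 0.6533j + 0.6533k
q3 · q2 · q1 = 0.6797 - 0.6797i - 0.1949j + 0.1949k
0.6797 - 0.6797i - 0.1949j + 0.1949k


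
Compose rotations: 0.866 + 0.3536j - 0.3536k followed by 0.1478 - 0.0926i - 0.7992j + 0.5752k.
0.614 - 0.001i - 0.6726j + 0.4131k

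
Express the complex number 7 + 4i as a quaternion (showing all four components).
7 + 4i + 0j + 0k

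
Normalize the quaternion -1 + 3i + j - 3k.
-0.2236 + 0.6708i + 0.2236j - 0.6708k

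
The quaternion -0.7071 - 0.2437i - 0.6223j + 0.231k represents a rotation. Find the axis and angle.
axis = (-0.3446, -0.8801, 0.3267), θ = 3π/2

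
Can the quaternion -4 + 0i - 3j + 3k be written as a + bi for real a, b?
No. The quaternion -4 - 3j + 3k has j-coefficient y = -3 and k-coefficient z = 3, not both zero, so it does not lie in the complex subalgebra spanned by 1 and i.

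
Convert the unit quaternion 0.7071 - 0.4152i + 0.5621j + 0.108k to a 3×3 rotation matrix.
[[0.3448, -0.6195, 0.7052], [-0.314, 0.6319, 0.7086], [-0.8846, -0.4658, 0.0233]]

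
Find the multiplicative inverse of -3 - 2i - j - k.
-0.2 + 0.1333i + 0.0667j + 0.0667k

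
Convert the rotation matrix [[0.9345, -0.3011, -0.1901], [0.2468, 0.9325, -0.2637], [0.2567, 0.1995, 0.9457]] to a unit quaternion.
0.9763 + 0.1186i - 0.1144j + 0.1403k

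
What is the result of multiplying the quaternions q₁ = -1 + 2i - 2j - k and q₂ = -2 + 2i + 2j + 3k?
5 - 10i - 6j + 7k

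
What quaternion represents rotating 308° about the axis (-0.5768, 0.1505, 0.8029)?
-0.8988 - 0.2529i + 0.066j + 0.352k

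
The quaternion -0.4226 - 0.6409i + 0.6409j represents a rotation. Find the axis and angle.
axis = (-√2/2, √2/2, 0), θ = 230°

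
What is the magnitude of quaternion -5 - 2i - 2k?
√33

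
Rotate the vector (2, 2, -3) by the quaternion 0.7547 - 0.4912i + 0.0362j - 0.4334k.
(1.039, -3.226, -2.348)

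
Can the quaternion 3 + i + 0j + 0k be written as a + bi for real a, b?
Yes. The quaternion 3 + i has j- and k-coefficients y = z = 0, so it lies in the complex subalgebra spanned by 1 and i.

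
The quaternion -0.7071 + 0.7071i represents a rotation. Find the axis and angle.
axis = (1, 0, 0), θ = 3π/2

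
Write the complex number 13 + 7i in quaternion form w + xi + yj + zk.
13 + 7i + 0j + 0k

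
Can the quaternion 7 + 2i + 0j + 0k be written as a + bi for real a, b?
Yes. The quaternion 7 + 2i has j- and k-coefficients y = z = 0, so it lies in the complex subalgebra spanned by 1 and i.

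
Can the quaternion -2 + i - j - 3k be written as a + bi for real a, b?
No. The quaternion -2 + i - j - 3k has j-coefficient y = -1 and k-coefficient z = -3, not both zero, so it does not lie in the complex subalgebra spanned by 1 and i.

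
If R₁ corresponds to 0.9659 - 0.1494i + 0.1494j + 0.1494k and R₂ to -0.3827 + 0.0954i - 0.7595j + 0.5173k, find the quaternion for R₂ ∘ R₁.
-0.3192 - 0.0414i - 0.8823j + 0.3433k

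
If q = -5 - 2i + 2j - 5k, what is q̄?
-5 + 2i - 2j + 5k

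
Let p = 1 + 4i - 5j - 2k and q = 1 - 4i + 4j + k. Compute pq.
39 + 3i + 3j - 5k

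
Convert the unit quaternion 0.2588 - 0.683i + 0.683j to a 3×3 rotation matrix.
[[0.067, -0.933, 0.3535], [-0.933, 0.067, 0.3535], [-0.3535, -0.3535, -0.866]]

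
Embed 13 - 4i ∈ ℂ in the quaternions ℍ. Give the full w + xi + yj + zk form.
13 - 4i + 0j + 0k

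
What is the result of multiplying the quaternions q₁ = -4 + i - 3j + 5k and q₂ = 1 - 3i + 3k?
-16 + 4i - 21j - 16k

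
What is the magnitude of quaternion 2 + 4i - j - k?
√22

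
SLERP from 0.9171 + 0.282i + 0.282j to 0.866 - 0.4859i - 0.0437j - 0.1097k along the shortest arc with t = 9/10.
0.9035 - 0.4164i - 0.0083j - 0.1012k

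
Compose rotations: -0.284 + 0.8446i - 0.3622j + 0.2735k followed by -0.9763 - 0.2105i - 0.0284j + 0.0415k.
0.4334 - 0.7575i + 0.4543j - 0.1786k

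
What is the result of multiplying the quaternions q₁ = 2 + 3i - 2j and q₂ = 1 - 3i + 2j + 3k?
15 - 9i - 7j + 6k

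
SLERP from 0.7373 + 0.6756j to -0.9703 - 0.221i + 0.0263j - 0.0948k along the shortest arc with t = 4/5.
0.9714 + 0.184i + 0.1281j + 0.0789k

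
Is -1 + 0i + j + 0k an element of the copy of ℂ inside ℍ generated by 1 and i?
No. The quaternion -1 + j has j-coefficient y = 1 and k-coefficient z = 0, not both zero, so it does not lie in the complex subalgebra spanned by 1 and i.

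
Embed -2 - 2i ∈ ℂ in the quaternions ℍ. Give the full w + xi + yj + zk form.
-2 - 2i + 0j + 0k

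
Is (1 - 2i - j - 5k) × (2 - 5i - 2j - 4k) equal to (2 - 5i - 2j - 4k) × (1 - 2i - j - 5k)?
No: pq = -30 - 15i + 13j - 15k ≠ -30 - 3i - 21j - 13k = qp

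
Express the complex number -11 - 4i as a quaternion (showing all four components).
-11 - 4i + 0j + 0k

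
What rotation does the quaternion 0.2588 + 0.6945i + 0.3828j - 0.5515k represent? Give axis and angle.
axis = (0.719, 0.3963, -0.571), θ = 5π/6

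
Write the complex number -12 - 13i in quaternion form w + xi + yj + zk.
-12 - 13i + 0j + 0k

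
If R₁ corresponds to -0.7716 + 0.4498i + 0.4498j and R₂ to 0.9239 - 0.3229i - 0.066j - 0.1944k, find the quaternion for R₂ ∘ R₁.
-0.538 + 0.7522i + 0.3791j + 0.0344k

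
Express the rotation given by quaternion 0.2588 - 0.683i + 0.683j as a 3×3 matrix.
[[0.067, -0.933, 0.3535], [-0.933, 0.067, 0.3535], [-0.3535, -0.3535, -0.866]]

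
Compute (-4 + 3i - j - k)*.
-4 - 3i + j + k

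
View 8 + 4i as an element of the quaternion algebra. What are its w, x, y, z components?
8 + 4i + 0j + 0k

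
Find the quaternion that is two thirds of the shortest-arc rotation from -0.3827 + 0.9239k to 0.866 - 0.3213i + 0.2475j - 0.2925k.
-0.7726 + 0.2327i - 0.1792j + 0.5629k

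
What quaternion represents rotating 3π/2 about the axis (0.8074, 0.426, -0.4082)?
-0.7071 + 0.5709i + 0.3012j - 0.2886k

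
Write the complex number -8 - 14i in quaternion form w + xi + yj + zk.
-8 - 14i + 0j + 0k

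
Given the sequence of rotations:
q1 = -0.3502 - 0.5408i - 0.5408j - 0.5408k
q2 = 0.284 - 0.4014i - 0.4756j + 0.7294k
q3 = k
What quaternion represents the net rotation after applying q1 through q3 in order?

q2 · q1 = -0.1793 + 0.6386i - 0.5986j - 0.4492k
q3 · q2 · q1 = 0.4492 + 0.5986i + 0.6386j - 0.1793k
0.4492 + 0.5986i + 0.6386j - 0.1793k


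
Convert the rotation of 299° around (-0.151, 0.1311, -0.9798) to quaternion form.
-0.8616 - 0.0766i + 0.0665j - 0.4973k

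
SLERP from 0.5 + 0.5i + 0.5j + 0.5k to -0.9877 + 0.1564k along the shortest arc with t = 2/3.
0.9535 + 0.2043i + 0.2043j + 0.0856k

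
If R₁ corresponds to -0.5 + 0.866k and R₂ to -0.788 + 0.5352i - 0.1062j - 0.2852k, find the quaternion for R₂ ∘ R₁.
0.641 - 0.3596i - 0.4104j - 0.5398k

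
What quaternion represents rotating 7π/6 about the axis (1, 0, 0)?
-0.2588 + 0.9659i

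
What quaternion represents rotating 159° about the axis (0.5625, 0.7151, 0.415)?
0.1822 + 0.5531i + 0.7031j + 0.4081k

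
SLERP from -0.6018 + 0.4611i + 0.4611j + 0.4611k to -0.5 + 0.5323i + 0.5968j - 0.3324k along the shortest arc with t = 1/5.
-0.6153 + 0.5049i + 0.5194j + 0.3108k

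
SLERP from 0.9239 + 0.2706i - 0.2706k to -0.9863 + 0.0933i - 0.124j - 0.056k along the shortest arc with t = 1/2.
0.9875 + 0.0917i + 0.0641j - 0.1109k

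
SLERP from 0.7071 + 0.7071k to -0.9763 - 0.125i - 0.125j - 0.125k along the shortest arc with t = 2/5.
0.863 + 0.0534i + 0.0534j + 0.4995k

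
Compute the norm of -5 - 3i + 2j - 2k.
√42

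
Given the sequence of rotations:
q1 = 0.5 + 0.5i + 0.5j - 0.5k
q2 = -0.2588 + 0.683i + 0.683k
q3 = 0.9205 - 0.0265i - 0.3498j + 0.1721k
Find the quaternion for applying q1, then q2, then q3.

q2 · q1 = -0.1294 - 0.1294i + 0.5536j + 0.8124k
q3 · q2 · q1 = -0.0687 - 0.4951i + 0.5541j + 0.6656k
-0.0687 - 0.4951i + 0.5541j + 0.6656k


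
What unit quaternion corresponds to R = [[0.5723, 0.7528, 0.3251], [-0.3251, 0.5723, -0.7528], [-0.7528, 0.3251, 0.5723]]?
0.8242 + 0.327i + 0.327j - 0.327k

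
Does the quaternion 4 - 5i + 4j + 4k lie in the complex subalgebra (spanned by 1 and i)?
No. The quaternion 4 - 5i + 4j + 4k has j-coefficient y = 4 and k-coefficient z = 4, not both zero, so it does not lie in the complex subalgebra spanned by 1 and i.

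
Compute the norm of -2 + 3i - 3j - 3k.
√31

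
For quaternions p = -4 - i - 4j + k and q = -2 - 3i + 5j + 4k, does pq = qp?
No: pq = 21 - 7i - 11j - 35k ≠ 21 + 35i - 13j - k = qp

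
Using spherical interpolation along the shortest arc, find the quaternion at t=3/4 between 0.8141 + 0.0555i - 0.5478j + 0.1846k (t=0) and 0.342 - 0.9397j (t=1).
0.4827 + 0.0149i - 0.8743j + 0.0494k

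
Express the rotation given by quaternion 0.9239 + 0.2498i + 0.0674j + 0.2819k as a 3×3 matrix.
[[0.832, -0.4872, 0.2654], [0.5546, 0.7163, -0.4236], [0.0163, 0.4996, 0.8661]]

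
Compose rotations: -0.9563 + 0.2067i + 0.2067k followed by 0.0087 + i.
-0.215 - 0.9545i - 0.2067j + 0.0018k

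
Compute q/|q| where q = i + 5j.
0.1961i + 0.9806j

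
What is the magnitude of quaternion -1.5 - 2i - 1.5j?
2.915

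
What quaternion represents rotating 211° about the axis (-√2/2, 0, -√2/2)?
-0.2672 - 0.6814i - 0.6814k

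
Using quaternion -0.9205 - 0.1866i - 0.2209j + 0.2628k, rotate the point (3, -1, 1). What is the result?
(2.035, -2.456, -0.909)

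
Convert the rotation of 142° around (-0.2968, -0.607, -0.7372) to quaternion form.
0.3256 - 0.2806i - 0.5739j - 0.697k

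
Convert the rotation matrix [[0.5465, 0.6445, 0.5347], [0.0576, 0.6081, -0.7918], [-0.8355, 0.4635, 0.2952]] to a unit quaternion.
0.7826 + 0.401i + 0.4377j - 0.1875k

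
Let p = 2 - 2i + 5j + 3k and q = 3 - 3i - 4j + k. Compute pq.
17 + 5i + 34k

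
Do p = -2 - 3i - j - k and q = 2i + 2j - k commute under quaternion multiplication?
No: pq = 7 - i - 9j - 2k ≠ 7 - 7i + j + 6k = qp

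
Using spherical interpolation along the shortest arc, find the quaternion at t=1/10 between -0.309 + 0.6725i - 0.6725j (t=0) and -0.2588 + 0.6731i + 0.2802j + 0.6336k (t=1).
-0.3265 + 0.7247i - 0.6012j + 0.0821k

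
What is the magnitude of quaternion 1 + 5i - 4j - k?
√43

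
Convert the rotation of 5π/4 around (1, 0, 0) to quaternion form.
-0.3827 + 0.9239i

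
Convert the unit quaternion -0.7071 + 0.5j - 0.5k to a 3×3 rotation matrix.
[[0, -0.7071, -0.7071], [0.7071, 0.5, -0.5], [0.7071, -0.5, 0.5]]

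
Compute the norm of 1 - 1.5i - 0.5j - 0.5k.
1.936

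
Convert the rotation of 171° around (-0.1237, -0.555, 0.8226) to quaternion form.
0.0785 - 0.1233i - 0.5533j + 0.8201k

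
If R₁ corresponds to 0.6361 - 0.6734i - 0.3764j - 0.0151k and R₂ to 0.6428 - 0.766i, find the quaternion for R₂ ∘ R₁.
-0.1069 - 0.9201i - 0.2535j + 0.2786k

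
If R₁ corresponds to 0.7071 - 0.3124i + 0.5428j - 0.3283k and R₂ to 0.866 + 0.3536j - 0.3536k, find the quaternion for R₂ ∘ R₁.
0.3043 - 0.1947i + 0.8306j - 0.4239k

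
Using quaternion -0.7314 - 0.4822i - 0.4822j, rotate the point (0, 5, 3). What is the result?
(4.441, 0.559, 3.737)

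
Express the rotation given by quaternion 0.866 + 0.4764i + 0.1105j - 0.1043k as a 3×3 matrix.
[[0.9538, 0.2859, 0.092], [-0.0754, 0.5243, -0.8482], [-0.2908, 0.8021, 0.5217]]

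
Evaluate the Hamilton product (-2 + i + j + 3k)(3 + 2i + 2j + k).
-13 - 6i + 4j + 7k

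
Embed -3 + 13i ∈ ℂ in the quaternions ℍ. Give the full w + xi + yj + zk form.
-3 + 13i + 0j + 0k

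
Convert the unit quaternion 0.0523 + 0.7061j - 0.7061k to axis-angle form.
axis = (0, √2/2, -√2/2), θ = 174°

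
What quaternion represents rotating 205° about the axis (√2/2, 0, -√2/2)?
-0.2164 + 0.6903i - 0.6903k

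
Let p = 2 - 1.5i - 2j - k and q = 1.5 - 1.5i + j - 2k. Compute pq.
0.75 - 0.25i - 2.5j - 10k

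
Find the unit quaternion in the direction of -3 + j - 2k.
-0.8018 + 0.2673j - 0.5345k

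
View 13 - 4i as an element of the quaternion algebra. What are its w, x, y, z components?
13 - 4i + 0j + 0k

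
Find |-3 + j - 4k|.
√26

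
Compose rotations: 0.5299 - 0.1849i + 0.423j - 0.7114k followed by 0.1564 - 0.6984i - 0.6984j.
0.2492 + 0.0978i - 0.8008j - 0.5358k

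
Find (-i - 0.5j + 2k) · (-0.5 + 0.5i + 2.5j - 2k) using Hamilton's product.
5.75 - 3.5i - 0.75j - 3.25k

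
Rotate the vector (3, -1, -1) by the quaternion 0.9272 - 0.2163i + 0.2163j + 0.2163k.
(2.626, -0.385, -1.989)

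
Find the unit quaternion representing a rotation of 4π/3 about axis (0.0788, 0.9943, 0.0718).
-0.5 + 0.0682i + 0.8611j + 0.0622k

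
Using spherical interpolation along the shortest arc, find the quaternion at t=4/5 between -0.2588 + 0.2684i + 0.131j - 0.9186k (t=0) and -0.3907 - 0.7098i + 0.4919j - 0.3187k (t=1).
-0.4187 - 0.5636i + 0.4752j - 0.5303k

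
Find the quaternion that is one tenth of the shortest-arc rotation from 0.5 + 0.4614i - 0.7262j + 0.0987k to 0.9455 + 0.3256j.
0.6087 + 0.4424i - 0.6518j + 0.0946k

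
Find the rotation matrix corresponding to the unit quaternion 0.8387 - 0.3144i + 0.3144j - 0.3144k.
[[0.6046, 0.3297, 0.7251], [-0.7251, 0.6046, 0.3297], [-0.3297, -0.7251, 0.6046]]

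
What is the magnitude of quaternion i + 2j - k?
√6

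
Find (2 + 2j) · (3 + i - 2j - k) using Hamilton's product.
10 + 2j - 4k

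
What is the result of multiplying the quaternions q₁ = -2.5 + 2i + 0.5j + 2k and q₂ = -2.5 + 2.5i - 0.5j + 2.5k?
-3.5 - 9i - 13.5k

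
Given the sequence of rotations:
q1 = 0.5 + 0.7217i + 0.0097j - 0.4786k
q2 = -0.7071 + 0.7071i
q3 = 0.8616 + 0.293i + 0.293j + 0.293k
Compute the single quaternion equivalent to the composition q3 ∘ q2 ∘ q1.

q2 · q1 = -0.8639 - 0.1568i + 0.3316j + 0.3453k
q3 · q2 · q1 = -0.8967 - 0.3842i - 0.1145j + 0.1875k
-0.8967 - 0.3842i - 0.1145j + 0.1875k


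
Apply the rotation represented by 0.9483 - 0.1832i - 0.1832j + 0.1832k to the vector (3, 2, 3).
(0.793, 3.816, 2.609)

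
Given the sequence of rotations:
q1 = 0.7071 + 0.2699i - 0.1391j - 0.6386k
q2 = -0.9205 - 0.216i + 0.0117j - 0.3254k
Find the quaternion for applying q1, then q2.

q2 · q1 = -0.7988 - 0.4539i - 0.0894j + 0.3846k
-0.7988 - 0.4539i - 0.0894j + 0.3846k


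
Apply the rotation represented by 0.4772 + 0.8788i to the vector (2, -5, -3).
(2, 5.239, -2.56)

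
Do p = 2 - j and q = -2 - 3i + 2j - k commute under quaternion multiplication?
No: pq = -2 - 5i + 6j - 5k ≠ -2 - 7i + 6j + k = qp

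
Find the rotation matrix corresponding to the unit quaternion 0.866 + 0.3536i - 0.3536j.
[[0.7499, -0.2501, -0.6124], [-0.2501, 0.7499, -0.6124], [0.6124, 0.6124, 0.4999]]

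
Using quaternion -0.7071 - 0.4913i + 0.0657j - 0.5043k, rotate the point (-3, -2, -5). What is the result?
(-1.906, 1.842, -5.565)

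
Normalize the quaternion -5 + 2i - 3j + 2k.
-0.7715 + 0.3086i - 0.4629j + 0.3086k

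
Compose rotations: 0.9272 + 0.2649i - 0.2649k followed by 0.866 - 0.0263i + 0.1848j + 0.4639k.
0.9328 + 0.1561i + 0.2873j + 0.1518k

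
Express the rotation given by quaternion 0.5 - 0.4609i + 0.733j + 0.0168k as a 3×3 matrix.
[[-0.0751, -0.6925, 0.7175], [-0.6589, 0.5746, 0.4855], [-0.7485, -0.4363, -0.4994]]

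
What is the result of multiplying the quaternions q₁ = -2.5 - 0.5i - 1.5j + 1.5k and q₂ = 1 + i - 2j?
-5 + 5j + 4k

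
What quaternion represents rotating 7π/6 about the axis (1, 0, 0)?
-0.2588 + 0.9659i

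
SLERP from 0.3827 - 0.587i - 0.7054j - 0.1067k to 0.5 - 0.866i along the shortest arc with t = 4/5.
0.501 - 0.8509i - 0.1565j - 0.0237k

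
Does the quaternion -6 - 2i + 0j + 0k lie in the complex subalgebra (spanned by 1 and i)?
Yes. The quaternion -6 - 2i has j- and k-coefficients y = z = 0, so it lies in the complex subalgebra spanned by 1 and i.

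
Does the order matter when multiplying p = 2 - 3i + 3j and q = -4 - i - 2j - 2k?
Yes: pq = -5 + 4i - 22j + 5k ≠ -5 + 16i - 10j - 13k = qp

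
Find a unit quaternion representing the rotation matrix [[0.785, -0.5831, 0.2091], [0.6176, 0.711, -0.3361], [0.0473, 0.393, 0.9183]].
0.9239 + 0.1973i + 0.0438j + 0.3249k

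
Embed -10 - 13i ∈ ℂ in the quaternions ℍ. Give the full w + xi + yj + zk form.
-10 - 13i + 0j + 0k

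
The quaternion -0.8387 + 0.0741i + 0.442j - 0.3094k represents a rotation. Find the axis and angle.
axis = (0.1361, 0.8116, -0.5681), θ = 294°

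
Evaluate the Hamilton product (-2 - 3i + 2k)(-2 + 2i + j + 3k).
4 + 11j - 13k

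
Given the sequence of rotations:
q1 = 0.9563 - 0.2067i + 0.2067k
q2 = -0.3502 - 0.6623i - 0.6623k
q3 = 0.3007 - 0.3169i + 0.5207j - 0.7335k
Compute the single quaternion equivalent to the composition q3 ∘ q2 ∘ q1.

q2 · q1 = -0.3349 - 0.561i + 0.2738j - 0.7057k
q3 · q2 · q1 = -0.9387 - 0.2292i + 0.0958j + 0.2388k
-0.9387 - 0.2292i + 0.0958j + 0.2388k


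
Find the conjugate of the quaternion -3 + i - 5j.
-3 - i + 5j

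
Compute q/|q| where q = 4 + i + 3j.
0.7845 + 0.1961i + 0.5883j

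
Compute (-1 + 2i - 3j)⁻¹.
-0.0714 - 0.1429i + 0.2143j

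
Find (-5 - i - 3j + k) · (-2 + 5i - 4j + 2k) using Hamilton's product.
1 - 25i + 33j + 7k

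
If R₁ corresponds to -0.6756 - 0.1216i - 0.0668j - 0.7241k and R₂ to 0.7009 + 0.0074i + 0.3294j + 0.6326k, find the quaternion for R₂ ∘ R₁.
0.0074 - 0.2865i - 0.3409j - 0.8953k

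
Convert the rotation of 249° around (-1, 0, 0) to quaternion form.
-0.5664 - 0.8241i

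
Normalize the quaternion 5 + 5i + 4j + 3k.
0.5774 + 0.5774i + 0.4619j + 0.3464k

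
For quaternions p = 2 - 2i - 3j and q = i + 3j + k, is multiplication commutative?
No: pq = 11 - i + 8j - k ≠ 11 + 5i + 4j + 5k = qp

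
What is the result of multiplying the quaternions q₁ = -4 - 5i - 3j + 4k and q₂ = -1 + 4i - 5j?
9 + 9i + 39j + 33k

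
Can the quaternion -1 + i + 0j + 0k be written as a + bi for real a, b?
Yes. The quaternion -1 + i has j- and k-coefficients y = z = 0, so it lies in the complex subalgebra spanned by 1 and i.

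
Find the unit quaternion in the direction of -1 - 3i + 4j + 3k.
-0.169 - 0.5071i + 0.6761j + 0.5071k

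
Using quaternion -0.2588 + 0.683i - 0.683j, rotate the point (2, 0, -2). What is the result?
(-0.573, -2.573, 1.025)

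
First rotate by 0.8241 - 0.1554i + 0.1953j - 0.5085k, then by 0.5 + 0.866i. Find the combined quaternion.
0.5466 + 0.636i + 0.538j - 0.0851k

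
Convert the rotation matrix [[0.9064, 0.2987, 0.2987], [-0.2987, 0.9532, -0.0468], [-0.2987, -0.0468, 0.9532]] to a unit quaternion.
0.9763 + 0.153j - 0.153k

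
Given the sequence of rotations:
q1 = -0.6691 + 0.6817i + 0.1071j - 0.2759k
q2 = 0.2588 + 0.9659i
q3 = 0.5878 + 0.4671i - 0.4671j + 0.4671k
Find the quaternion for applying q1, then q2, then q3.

q2 · q1 = -0.8316 - 0.4699i + 0.2942j + 0.032k
q3 · q2 · q1 = -0.1469 - 0.817i + 0.3269j - 0.4517k
-0.1469 - 0.817i + 0.3269j - 0.4517k


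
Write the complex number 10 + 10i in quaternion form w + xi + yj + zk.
10 + 10i + 0j + 0k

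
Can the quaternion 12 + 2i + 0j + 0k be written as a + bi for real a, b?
Yes. The quaternion 12 + 2i has j- and k-coefficients y = z = 0, so it lies in the complex subalgebra spanned by 1 and i.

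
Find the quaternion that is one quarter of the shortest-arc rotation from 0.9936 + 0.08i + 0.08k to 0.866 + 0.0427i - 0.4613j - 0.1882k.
0.9899 + 0.0726i - 0.1211j + 0.012k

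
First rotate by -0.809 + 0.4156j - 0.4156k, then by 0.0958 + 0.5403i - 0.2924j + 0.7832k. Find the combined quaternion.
0.3695 - 0.6411i + 0.5009j - 0.4489k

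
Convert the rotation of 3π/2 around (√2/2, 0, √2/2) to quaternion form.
-0.7071 + 0.5i + 0.5k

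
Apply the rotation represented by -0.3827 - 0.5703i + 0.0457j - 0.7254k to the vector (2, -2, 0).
(1.102, 2.412, 0.984)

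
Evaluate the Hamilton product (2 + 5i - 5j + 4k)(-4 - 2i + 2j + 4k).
-4 - 52i - 4j - 8k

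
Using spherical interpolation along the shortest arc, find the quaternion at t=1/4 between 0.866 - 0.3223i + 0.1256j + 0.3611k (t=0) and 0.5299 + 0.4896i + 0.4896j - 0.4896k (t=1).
0.942 - 0.1136i + 0.2791j + 0.1476k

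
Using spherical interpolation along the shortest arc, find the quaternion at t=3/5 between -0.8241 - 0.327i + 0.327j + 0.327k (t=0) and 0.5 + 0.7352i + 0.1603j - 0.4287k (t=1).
-0.6747 - 0.6095i + 0.0393j + 0.4144k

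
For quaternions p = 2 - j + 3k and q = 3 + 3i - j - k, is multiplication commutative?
No: pq = 8 + 10i + 4j + 10k ≠ 8 + 2i - 14j + 4k = qp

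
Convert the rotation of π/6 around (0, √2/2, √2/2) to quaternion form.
0.9659 + 0.183j + 0.183k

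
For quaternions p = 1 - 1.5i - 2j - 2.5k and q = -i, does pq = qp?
No: pq = -1.5 - i + 2.5j - 2k ≠ -1.5 - i - 2.5j + 2k = qp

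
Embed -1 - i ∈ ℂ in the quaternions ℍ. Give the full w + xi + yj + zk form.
-1 - i + 0j + 0k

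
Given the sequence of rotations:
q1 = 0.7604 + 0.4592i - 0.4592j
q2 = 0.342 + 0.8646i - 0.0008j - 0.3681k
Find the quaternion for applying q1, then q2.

q2 · q1 = -0.1373 + 0.6455i - 0.3267j - 0.6766k
-0.1373 + 0.6455i - 0.3267j - 0.6766k


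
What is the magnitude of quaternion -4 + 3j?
5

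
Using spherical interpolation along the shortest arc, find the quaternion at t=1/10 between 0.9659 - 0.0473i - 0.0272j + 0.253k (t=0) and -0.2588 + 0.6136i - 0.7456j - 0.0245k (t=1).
0.9581 - 0.1279i + 0.0744j + 0.2451k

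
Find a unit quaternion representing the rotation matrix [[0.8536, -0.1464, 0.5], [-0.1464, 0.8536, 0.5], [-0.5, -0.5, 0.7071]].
0.9239 - 0.2706i + 0.2706j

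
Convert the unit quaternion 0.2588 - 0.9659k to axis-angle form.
axis = (0, 0, -1), θ = 5π/6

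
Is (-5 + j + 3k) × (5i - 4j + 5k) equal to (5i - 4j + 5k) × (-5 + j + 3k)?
No: pq = -11 - 8i + 35j - 30k ≠ -11 - 42i + 5j - 20k = qp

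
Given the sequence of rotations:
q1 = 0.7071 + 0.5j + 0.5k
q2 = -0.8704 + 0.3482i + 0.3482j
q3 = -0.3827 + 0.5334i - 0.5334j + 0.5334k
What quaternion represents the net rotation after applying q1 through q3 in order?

q2 · q1 = -0.7896 + 0.4203i - 0.3631j - 0.2611k
q3 · q2 · q1 = 0.0236 - 0.2491i + 0.9236j - 0.2907k
0.0236 - 0.2491i + 0.9236j - 0.2907k


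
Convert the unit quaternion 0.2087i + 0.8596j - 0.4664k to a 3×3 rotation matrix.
[[-0.9129, 0.3588, -0.1947], [0.3588, 0.4778, -0.8018], [-0.1947, -0.8018, -0.5649]]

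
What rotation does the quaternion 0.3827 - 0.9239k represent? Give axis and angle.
axis = (0, 0, -1), θ = 3π/4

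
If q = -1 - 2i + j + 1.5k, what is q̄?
-1 + 2i - j - 1.5k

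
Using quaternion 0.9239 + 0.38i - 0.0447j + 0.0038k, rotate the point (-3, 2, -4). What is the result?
(-2.751, 4.313, -1.682)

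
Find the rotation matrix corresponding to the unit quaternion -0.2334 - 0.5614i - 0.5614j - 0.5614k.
[[-0.2607, 0.3683, 0.8924], [0.8924, -0.2607, 0.3683], [0.3683, 0.8924, -0.2607]]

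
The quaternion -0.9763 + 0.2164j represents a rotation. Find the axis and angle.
axis = (0, 1, 0), θ = 335°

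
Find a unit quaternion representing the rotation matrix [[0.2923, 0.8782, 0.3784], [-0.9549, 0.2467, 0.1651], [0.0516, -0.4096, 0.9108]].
0.7826 - 0.1836i + 0.1044j - 0.5856k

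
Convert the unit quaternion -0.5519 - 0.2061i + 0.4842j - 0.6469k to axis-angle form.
axis = (-0.2471, 0.5806, -0.7757), θ = 247°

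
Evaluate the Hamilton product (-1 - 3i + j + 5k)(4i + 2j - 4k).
30 - 18i + 6j - 6k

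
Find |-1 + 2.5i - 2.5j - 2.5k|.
4.444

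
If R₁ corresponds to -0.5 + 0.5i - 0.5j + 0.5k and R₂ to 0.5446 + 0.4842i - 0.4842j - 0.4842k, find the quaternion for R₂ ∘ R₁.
-0.5144 - 0.454i - 0.5144j + 0.5144k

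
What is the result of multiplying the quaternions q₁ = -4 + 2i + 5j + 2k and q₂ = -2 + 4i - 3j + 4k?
7 + 6i + 2j - 46k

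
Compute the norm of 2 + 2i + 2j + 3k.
√21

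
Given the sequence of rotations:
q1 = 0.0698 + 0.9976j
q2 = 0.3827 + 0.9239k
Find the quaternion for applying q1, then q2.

q2 · q1 = 0.0267 - 0.9217i + 0.3818j + 0.0645k
0.0267 - 0.9217i + 0.3818j + 0.0645k


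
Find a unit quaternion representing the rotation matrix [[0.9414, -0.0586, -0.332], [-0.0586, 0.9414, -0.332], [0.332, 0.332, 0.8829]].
0.9703 + 0.1711i - 0.1711j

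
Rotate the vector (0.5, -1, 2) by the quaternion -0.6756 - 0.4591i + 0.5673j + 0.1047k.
(-1.179, -1.891, -0.534)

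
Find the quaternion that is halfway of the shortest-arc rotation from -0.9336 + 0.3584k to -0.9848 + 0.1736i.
-0.9791 + 0.0886i + 0.1829k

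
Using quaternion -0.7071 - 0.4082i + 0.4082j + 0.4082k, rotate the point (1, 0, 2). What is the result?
(-1.488, -1.399, 0.911)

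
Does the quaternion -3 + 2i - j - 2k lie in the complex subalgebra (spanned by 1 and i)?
No. The quaternion -3 + 2i - j - 2k has j-coefficient y = -1 and k-coefficient z = -2, not both zero, so it does not lie in the complex subalgebra spanned by 1 and i.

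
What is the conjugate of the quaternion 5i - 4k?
-5i + 4k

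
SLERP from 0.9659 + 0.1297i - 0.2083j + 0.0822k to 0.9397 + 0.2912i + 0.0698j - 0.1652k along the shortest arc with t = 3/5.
0.9697 + 0.231i - 0.0427j - 0.0673k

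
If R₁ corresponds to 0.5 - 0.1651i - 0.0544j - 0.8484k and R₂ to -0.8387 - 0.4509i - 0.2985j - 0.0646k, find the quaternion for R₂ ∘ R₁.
-0.5648 + 0.1628i - 0.4755j + 0.6545k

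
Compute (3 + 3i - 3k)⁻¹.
0.1111 - 0.1111i + 0.1111k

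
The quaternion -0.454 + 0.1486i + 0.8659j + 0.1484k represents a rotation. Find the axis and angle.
axis = (0.1668, 0.9718, 0.1666), θ = 234°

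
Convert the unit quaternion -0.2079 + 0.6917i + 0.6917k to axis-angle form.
axis = (√2/2, 0, √2/2), θ = 204°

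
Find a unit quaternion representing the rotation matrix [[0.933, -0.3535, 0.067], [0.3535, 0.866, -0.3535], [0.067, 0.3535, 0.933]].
0.9659 + 0.183i + 0.183k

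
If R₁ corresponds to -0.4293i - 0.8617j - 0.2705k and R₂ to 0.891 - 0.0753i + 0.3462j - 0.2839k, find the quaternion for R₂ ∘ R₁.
0.1892 - 0.7208i - 0.6663j - 0.0275k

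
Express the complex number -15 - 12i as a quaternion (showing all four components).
-15 - 12i + 0j + 0k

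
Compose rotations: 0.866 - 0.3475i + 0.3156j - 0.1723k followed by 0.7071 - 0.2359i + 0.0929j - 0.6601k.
0.3873 - 0.2577i + 0.4924j - 0.7356k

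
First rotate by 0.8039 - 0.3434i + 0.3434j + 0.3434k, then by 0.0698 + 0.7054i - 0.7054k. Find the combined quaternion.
0.5406 + 0.7853i + 0.024j - 0.3009k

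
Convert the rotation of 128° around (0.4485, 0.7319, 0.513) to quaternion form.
0.4384 + 0.4031i + 0.6578j + 0.4611k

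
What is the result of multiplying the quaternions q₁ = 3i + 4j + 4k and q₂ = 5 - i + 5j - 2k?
-9 - 13i + 22j + 39k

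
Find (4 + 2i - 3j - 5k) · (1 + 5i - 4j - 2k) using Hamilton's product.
-28 + 8i - 40j - 6k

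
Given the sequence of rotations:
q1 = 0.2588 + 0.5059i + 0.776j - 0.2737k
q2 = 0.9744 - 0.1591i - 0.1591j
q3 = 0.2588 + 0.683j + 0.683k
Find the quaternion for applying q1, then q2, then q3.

q2 · q1 = 0.4561 + 0.4953i + 0.6714j - 0.3097k
q3 · q2 · q1 = -0.129 - 0.5419i + 0.8236j - 0.1069k
-0.129 - 0.5419i + 0.8236j - 0.1069k


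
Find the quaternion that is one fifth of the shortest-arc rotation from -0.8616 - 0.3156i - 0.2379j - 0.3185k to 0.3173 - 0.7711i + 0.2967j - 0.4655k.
-0.7143 - 0.5281i - 0.1345j - 0.4391k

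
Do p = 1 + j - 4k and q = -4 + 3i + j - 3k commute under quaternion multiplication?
No: pq = -17 + 4i - 15j + 10k ≠ -17 + 2i + 9j + 16k = qp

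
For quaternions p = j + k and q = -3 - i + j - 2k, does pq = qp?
No: pq = 1 - 3i - 4j - 2k ≠ 1 + 3i - 2j - 4k = qp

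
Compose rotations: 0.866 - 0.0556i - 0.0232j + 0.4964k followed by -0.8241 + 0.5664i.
-0.6822 + 0.5363i - 0.262j - 0.4222k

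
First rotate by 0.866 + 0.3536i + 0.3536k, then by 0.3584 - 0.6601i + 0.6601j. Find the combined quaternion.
0.5438 - 0.2115i + 0.8051j - 0.1067k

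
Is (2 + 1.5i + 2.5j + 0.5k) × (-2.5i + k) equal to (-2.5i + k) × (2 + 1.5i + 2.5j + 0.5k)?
No: pq = 3.25 - 2.5i - 2.75j + 8.25k ≠ 3.25 - 7.5i + 2.75j - 4.25k = qp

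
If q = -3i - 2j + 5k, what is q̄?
3i + 2j - 5k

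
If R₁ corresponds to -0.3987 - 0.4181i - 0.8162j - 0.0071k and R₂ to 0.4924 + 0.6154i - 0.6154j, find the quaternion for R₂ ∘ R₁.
-0.4413 - 0.4469i - 0.1522j - 0.7631k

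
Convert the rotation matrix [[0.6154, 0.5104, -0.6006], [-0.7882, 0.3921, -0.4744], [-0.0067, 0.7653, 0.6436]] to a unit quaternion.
0.8141 + 0.3807i - 0.1824j - 0.3988k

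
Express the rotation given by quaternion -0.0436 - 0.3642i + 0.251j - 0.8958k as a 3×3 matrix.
[[-0.7309, -0.2609, 0.6306], [-0.1047, -0.8702, -0.4814], [0.6744, -0.4179, 0.6087]]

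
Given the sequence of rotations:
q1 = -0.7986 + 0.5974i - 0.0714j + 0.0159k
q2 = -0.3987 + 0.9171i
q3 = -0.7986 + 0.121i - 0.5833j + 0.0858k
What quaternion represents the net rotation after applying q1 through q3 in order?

q2 · q1 = -0.2295 - 0.9706i + 0.0139j - 0.0718k
q3 · q2 · q1 = 0.315 + 0.788i + 0.0482j - 0.5268k
0.315 + 0.788i + 0.0482j - 0.5268k


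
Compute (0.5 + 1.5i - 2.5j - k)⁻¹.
0.0513 - 0.1538i + 0.2564j + 0.1026k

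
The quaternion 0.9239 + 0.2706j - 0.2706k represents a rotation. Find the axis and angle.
axis = (0, √2/2, -√2/2), θ = π/4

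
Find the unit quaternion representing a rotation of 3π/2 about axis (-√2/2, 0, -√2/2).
-0.7071 - 0.5i - 0.5k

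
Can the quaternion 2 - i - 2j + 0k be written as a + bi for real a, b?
No. The quaternion 2 - i - 2j has j-coefficient y = -2 and k-coefficient z = 0, not both zero, so it does not lie in the complex subalgebra spanned by 1 and i.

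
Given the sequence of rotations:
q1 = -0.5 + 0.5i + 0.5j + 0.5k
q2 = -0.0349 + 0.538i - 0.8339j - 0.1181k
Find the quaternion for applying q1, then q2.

q2 · q1 = 0.2245 - 0.6443i + 0.0714j + 0.7276k
0.2245 - 0.6443i + 0.0714j + 0.7276k


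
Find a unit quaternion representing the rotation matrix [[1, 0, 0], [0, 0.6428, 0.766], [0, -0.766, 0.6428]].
0.9063 - 0.4226i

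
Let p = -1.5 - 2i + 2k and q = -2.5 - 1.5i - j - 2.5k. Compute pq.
5.75 + 9.25i - 6.5j + 0.75k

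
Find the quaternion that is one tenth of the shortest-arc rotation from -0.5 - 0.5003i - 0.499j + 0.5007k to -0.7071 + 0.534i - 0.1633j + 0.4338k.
-0.5619 - 0.4045i - 0.4919j + 0.5279k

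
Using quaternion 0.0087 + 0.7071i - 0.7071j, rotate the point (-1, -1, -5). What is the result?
(1.061, 1.061, 4.975)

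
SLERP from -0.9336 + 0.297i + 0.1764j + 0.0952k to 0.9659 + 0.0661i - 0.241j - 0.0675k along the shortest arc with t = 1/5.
-0.9508 + 0.2261i + 0.1916j + 0.0906k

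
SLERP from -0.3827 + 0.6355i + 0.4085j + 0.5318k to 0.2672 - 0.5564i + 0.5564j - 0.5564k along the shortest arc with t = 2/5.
-0.3823 + 0.6873i + 0.0164j + 0.6174k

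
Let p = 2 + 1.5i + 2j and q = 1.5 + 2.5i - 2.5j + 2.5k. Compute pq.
4.25 + 12.25i - 5.75j - 3.75k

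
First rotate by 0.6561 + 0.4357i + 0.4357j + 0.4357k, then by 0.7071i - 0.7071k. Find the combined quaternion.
0.772i - 0.6162j - 0.1558k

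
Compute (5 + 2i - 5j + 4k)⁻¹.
0.0714 - 0.0286i + 0.0714j - 0.0571k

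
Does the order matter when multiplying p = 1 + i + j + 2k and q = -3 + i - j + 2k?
Yes: pq = -7 + 2i - 4j - 6k ≠ -7 - 6i - 4j - 2k = qp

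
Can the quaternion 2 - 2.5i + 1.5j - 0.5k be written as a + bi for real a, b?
No. The quaternion 2 - 2.5i + 1.5j - 0.5k has j-coefficient y = 1.5 and k-coefficient z = -0.5, not both zero, so it does not lie in the complex subalgebra spanned by 1 and i.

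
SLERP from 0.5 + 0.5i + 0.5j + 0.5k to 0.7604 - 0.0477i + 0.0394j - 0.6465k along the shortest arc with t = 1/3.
0.7936 + 0.4014i + 0.4437j + 0.1108k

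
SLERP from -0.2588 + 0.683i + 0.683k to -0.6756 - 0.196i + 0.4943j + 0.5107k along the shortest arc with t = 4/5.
-0.656 + 0.0006i + 0.4323j + 0.6187k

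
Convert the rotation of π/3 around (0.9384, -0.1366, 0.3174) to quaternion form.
0.866 + 0.4692i - 0.0683j + 0.1587k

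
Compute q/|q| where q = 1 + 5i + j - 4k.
0.1525 + 0.7625i + 0.1525j - 0.61k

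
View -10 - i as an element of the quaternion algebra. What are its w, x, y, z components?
-10 - i + 0j + 0k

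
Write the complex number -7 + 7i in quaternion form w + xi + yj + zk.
-7 + 7i + 0j + 0k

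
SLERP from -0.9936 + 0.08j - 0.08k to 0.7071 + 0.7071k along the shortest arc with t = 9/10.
-0.755 + 0.0087j - 0.6556k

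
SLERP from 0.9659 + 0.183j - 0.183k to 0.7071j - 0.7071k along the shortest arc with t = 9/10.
0.1305 + 0.7011j - 0.7011k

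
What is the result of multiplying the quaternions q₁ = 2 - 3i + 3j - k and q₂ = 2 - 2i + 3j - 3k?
-14 - 16i + 5j - 11k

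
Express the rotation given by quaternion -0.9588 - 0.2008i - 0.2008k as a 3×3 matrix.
[[0.9194, -0.3851, 0.0806], [0.3851, 0.8387, -0.3851], [0.0806, 0.3851, 0.9194]]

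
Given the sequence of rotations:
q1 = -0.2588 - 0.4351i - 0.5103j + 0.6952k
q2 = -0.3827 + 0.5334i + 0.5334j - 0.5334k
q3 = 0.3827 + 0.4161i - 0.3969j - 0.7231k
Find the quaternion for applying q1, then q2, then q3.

q2 · q1 = 0.9741 + 0.1271i - 0.0815j - 0.1681k
q3 · q2 · q1 = 0.166 + 0.4618i - 0.4398j - 0.7522k
0.166 + 0.4618i - 0.4398j - 0.7522k


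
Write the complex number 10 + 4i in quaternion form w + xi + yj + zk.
10 + 4i + 0j + 0k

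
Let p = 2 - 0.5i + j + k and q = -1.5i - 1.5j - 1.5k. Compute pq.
2.25 - 3i - 5.25j - 0.75k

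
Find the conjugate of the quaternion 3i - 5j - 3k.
-3i + 5j + 3k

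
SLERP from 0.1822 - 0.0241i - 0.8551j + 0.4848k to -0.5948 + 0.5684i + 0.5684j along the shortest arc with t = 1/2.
0.4333 - 0.3304i - 0.7938j + 0.2703k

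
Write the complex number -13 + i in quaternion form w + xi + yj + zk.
-13 + i + 0j + 0k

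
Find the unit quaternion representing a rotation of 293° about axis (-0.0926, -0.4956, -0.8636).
-0.8339 - 0.0511i - 0.2735j - 0.4767k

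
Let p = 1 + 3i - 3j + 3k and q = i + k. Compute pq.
-6 - 2i + 4k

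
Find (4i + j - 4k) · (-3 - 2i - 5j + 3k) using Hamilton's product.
25 - 29i - 7j - 6k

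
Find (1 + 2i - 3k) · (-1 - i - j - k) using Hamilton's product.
-2 - 6i + 4j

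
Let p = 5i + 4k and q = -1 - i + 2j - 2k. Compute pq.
13 - 13i + 6j + 6k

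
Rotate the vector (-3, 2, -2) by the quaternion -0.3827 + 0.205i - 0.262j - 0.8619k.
(0.641, -4.014, 0.694)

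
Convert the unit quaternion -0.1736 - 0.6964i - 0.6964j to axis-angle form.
axis = (-√2/2, -√2/2, 0), θ = 200°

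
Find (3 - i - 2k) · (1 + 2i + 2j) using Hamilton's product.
5 + 9i + 2j - 4k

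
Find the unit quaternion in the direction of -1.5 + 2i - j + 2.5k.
-0.4082 + 0.5443i - 0.2722j + 0.6804k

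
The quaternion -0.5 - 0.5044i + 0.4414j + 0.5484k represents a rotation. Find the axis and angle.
axis = (-0.5824, 0.5097, 0.6332), θ = 4π/3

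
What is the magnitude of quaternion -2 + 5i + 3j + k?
√39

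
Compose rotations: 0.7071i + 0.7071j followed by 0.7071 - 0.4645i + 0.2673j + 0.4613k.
0.1394 + 0.1738i + 0.8262j - 0.5175k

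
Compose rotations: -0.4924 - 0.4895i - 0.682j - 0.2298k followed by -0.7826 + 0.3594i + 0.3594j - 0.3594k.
0.7238 - 0.1216i + 0.6153j + 0.2876k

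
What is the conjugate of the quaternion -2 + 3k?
-2 - 3k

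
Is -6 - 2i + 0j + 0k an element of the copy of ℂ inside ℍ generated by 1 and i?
Yes. The quaternion -6 - 2i has j- and k-coefficients y = z = 0, so it lies in the complex subalgebra spanned by 1 and i.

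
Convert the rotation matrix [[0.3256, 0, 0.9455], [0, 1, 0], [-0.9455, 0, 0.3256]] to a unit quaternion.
0.8141 + 0.5807j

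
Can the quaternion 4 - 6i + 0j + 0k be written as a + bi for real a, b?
Yes. The quaternion 4 - 6i has j- and k-coefficients y = z = 0, so it lies in the complex subalgebra spanned by 1 and i.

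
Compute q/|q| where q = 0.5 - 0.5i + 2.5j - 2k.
0.1525 - 0.1525i + 0.7625j - 0.61k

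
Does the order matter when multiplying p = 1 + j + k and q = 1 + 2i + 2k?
Yes: pq = -1 + 4i + 3j + k ≠ -1 - j + 5k = qp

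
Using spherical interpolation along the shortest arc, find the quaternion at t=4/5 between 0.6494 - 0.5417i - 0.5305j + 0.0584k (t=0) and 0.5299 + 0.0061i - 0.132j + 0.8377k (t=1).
0.6164 - 0.127i - 0.2436j + 0.738k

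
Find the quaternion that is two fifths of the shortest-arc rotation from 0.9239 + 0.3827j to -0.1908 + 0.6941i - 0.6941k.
0.799 - 0.373i + 0.2885j + 0.373k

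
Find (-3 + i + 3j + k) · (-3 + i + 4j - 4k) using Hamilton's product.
-22i - 16j + 10k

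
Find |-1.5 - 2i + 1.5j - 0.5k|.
2.958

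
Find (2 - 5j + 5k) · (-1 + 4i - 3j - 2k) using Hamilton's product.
-7 + 33i + 19j + 11k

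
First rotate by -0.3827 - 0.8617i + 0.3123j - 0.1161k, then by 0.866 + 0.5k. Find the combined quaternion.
-0.2734 - 0.9024i - 0.1604j - 0.2919k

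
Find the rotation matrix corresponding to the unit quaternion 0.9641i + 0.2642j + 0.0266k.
[[0.859, 0.5094, 0.0513], [0.5094, -0.8604, 0.0141], [0.0513, 0.0141, -0.9986]]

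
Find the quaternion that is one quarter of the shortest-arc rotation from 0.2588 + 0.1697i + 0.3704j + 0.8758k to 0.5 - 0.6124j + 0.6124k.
0.3673 + 0.1403i + 0.1185j + 0.9118k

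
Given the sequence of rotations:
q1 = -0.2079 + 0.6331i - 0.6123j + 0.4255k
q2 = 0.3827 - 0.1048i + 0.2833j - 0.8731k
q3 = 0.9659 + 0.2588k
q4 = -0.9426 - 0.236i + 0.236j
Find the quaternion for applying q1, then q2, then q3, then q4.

q2 · q1 = 0.5318 - 0.15i - 0.8014j + 0.2292k
q3 · q2 · q1 = 0.4543 + 0.0625i - 0.8129j + 0.359k
q4 · q3 · q2 · q1 = -0.2216 - 0.0814i + 0.9582j - 0.1613k
-0.2216 - 0.0814i + 0.9582j - 0.1613k


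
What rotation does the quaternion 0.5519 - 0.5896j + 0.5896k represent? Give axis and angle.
axis = (0, -√2/2, √2/2), θ = 113°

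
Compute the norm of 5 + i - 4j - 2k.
√46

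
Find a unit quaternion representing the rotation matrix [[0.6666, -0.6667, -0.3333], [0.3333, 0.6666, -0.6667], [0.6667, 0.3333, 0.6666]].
0.866 + 0.2887i - 0.2887j + 0.2887k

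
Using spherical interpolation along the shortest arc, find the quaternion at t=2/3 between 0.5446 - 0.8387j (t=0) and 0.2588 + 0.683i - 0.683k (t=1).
0.4654 + 0.5623i - 0.3885j - 0.5623k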